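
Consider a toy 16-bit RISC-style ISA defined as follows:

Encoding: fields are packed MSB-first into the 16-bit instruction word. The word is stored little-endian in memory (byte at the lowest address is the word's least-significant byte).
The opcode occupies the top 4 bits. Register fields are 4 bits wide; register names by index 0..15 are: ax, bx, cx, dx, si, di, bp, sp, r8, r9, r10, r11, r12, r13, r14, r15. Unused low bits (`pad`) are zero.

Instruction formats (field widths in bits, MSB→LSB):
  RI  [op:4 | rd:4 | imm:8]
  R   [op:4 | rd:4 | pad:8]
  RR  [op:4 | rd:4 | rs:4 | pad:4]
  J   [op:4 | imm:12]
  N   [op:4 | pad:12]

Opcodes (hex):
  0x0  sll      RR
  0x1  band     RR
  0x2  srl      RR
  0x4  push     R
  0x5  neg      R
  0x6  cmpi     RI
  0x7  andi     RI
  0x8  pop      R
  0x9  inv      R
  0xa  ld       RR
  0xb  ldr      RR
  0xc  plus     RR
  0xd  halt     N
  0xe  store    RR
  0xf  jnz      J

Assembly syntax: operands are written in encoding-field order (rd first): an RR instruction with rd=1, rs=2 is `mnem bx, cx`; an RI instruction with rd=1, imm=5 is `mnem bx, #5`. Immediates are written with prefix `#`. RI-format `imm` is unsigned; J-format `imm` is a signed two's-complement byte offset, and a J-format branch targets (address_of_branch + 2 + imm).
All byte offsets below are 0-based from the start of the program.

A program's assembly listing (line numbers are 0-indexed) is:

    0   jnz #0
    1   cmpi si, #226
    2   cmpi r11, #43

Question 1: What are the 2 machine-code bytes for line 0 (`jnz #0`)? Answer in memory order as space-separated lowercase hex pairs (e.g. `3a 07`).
line 0 (jnz): pack op=0xf:4|imm=0:12 = 0xf000; little→ 00 f0

00 f0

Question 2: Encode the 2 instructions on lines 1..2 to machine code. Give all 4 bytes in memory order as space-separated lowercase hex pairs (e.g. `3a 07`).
L1: cmpi op=0x6:4|rd=4:4|imm=226:8 ⇒ 0x64e2 ⇒ little e2 64
L2: cmpi op=0x6:4|rd=11:4|imm=43:8 ⇒ 0x6b2b ⇒ little 2b 6b

e2 64 2b 6b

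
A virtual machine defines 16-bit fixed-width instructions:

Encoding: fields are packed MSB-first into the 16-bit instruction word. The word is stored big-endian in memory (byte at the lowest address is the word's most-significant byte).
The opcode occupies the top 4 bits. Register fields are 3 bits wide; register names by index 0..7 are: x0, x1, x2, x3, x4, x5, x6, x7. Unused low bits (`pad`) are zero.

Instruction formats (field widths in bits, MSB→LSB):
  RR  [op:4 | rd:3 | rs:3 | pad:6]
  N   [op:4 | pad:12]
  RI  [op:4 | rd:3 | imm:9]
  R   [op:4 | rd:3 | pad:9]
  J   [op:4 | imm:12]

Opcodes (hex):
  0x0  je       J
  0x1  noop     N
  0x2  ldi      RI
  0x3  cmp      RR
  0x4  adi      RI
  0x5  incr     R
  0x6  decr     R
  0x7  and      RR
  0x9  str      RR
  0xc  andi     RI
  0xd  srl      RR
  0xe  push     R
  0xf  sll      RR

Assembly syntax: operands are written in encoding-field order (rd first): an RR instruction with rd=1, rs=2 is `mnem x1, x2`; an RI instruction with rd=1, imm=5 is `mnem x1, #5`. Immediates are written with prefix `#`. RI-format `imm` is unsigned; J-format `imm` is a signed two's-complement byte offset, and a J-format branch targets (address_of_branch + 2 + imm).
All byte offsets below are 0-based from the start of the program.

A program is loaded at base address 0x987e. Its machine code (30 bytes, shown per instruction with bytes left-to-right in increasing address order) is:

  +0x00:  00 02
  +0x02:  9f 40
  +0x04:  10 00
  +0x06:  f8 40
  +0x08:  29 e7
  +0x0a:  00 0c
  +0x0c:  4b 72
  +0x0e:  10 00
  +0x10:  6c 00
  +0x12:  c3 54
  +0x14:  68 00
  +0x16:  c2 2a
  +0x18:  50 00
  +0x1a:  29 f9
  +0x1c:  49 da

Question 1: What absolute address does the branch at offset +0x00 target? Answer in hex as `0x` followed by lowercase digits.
0x9882

off 0x00: read 00 02 as big → 0x0002
  top 4b → 0x0 → je [J]
  [11:0] imm=2 = #2
  target = base 0x987e + off 0x00 + 2 + imm 2 = 0x9882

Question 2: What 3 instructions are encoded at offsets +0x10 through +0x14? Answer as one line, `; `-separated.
[10] 6c 00 → 0x6c00
  opcode bits[15:12]=0x6: decr/R
  rd@[11:9]=0x6 ⇒ x6
[12] c3 54 → 0xc354
  opcode bits[15:12]=0xc: andi/RI
  rd@[11:9]=0x1 ⇒ x1
  imm@[8:0]=0x154 ⇒ #340
[14] 68 00 → 0x6800
  opcode bits[15:12]=0x6: decr/R
  rd@[11:9]=0x4 ⇒ x4

decr x6; andi x1, #340; decr x4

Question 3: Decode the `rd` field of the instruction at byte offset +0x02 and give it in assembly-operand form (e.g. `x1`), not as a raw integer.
off 0x02: read 9f 40 as big → 0x9f40
  opcode bits[15:12]=0x9: str/RR
  [11:9] rd=7 = x7
  [8:6] rs=5 = x5

x7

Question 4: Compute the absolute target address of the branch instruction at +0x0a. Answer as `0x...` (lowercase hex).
0x9896

+0x0a: 00 0c ⇒ word 0x000c (big)
  top 4b → 0x0 → je [J]
  [11:0] imm=12 = #12
  target = base 0x987e + off 0x0a + 2 + imm 12 = 0x9896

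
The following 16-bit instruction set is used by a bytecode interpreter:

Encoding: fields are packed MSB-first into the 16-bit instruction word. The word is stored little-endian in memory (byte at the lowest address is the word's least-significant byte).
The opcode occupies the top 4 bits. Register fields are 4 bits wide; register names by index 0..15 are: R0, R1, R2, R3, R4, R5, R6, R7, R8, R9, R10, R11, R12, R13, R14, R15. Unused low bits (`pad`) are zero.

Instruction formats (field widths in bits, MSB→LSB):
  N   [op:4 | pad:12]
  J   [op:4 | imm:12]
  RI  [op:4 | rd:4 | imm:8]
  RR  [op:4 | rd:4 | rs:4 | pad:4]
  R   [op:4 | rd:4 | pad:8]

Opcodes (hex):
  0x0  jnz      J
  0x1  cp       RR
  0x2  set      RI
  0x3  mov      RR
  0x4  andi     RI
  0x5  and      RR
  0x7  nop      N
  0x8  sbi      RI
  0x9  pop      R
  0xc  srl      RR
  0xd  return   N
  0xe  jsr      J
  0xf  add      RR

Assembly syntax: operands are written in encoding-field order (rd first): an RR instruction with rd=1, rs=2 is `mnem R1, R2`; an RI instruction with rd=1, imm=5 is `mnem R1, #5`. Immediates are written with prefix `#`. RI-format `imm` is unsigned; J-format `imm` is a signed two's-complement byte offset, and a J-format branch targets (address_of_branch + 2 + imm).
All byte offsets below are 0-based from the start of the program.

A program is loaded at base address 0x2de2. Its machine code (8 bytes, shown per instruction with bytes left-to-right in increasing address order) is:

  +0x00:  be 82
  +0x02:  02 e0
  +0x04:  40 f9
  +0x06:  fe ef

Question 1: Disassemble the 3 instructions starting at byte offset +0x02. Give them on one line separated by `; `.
jsr #2; add R9, R4; jsr #-2

@+02  little-endian(02 e0) = 0xe002
  opcode bits[15:12]=0xe: jsr/J
  [11:0] imm=2 = #2
@+04  little-endian(40 f9) = 0xf940
  opcode bits[15:12]=0xf: add/RR
  [11:8] rd=9 = R9
  [7:4] rs=4 = R4
@+06  little-endian(fe ef) = 0xeffe
  opcode bits[15:12]=0xe: jsr/J
  [11:0] imm=4094 (s12→-2) = #-2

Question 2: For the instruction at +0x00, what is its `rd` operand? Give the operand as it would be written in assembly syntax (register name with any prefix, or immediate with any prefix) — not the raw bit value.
R2

+0x00: be 82 ⇒ word 0x82be (little)
  opcode bits[15:12]=0x8: sbi/RI
  [11:8] rd=2 = R2
  [7:0] imm=190 = #190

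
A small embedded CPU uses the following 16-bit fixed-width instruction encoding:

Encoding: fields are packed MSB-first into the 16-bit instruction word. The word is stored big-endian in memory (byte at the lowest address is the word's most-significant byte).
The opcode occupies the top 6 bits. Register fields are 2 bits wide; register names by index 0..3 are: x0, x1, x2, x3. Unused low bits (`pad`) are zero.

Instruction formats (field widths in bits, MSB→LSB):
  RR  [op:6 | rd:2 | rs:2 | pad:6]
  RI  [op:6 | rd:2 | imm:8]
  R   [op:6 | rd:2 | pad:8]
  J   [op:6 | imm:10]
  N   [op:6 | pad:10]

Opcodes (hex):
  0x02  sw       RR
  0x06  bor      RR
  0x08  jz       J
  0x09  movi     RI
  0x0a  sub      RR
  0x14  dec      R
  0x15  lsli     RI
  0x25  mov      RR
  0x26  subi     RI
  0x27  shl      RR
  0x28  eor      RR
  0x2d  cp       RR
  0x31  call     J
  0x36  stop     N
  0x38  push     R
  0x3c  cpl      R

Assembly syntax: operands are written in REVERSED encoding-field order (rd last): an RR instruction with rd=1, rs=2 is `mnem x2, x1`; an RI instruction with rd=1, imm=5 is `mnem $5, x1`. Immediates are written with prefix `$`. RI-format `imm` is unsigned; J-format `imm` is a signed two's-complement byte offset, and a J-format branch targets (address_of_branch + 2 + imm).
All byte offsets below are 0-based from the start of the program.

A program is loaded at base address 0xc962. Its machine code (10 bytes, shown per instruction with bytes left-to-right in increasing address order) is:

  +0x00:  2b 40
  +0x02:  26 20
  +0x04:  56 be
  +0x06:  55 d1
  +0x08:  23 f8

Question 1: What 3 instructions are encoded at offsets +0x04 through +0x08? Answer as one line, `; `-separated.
lsli $190, x2; lsli $209, x1; jz $-8

+0x04: 56 be ⇒ word 0x56be (big)
  opcode bits[15:10]=0x15: lsli/RI
  [9:8] rd=2 = x2
  [7:0] imm=190 = $190
+0x06: 55 d1 ⇒ word 0x55d1 (big)
  opcode bits[15:10]=0x15: lsli/RI
  [9:8] rd=1 = x1
  [7:0] imm=209 = $209
+0x08: 23 f8 ⇒ word 0x23f8 (big)
  opcode bits[15:10]=0x8: jz/J
  [9:0] imm=1016 (s10→-8) = $-8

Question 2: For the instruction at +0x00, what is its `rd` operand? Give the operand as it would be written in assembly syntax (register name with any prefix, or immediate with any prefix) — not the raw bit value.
off 0x00: read 2b 40 as big → 0x2b40
  opcode bits[15:10]=0xa: sub/RR
  [9:8] rd=3 = x3
  [7:6] rs=1 = x1

x3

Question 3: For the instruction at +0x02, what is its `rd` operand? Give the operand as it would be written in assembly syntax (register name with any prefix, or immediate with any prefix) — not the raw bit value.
x2

@+02  big-endian(26 20) = 0x2620
  op=0x2620>>10=0x9 ⇒ movi (RI)
  rd@[9:8]=0x2 ⇒ x2
  imm@[7:0]=0x20 ⇒ $32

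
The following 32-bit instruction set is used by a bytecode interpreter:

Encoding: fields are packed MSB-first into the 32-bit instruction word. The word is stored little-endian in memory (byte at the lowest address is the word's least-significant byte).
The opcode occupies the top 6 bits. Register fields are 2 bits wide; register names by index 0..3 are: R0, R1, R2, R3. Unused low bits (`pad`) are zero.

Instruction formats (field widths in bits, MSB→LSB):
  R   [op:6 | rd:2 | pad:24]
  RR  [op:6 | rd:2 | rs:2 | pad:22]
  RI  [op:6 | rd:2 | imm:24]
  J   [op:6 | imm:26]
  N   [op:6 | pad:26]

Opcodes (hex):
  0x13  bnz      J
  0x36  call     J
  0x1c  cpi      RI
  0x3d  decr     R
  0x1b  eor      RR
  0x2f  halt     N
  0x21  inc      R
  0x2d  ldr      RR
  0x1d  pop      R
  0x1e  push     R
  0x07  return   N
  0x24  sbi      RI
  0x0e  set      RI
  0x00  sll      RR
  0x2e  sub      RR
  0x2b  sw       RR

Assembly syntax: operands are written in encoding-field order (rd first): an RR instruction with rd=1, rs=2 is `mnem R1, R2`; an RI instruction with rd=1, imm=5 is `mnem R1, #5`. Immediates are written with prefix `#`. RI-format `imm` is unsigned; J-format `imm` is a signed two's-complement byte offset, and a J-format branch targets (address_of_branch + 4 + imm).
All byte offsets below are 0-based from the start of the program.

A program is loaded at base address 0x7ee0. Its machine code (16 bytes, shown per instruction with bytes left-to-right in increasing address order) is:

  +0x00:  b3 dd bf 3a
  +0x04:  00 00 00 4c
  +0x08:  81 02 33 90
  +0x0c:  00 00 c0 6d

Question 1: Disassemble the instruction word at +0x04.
bnz #0

off 0x04: read 00 00 00 4c as little → 0x4c000000
  top 6b → 0x13 → bnz [J]
  imm: (w>>0)&0x3ffffff=0x0 → #0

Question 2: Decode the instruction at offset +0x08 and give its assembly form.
sbi R0, #3342977

off 0x08: read 81 02 33 90 as little → 0x90330281
  op=0x90330281>>26=0x24 ⇒ sbi (RI)
  rd: (w>>24)&0x3=0x0 → R0
  imm: (w>>0)&0xffffff=0x330281 → #3342977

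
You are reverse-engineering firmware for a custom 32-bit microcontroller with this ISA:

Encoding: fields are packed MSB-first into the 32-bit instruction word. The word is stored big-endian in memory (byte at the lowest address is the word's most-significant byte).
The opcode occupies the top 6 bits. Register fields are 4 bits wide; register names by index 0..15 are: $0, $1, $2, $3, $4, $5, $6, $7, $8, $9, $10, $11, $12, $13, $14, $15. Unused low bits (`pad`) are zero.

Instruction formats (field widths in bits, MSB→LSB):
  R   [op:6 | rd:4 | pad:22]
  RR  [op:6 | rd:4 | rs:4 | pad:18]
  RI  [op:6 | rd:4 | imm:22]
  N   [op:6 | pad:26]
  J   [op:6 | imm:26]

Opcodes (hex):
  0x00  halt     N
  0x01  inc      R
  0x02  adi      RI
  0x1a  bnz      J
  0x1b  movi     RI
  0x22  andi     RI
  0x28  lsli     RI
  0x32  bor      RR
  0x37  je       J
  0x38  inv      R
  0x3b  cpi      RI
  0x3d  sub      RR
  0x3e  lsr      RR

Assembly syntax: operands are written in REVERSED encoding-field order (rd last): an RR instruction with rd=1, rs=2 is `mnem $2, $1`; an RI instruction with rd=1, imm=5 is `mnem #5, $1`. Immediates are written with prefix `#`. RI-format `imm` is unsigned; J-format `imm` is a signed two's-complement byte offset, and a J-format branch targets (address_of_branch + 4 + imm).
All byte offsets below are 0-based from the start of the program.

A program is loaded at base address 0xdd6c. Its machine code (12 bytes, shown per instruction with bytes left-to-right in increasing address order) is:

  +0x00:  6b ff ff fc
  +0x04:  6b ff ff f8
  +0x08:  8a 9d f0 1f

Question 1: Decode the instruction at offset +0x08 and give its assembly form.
[08] 8a 9d f0 1f → 0x8a9df01f
  top 6b → 0x22 → andi [RI]
  [25:22] rd=10 = $10
  [21:0] imm=1962015 = #1962015

andi #1962015, $10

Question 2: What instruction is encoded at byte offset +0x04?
off 0x04: read 6b ff ff f8 as big → 0x6bfffff8
  opcode bits[31:26]=0x1a: bnz/J
  [25:0] imm=67108856 (s26→-8) = #-8

bnz #-8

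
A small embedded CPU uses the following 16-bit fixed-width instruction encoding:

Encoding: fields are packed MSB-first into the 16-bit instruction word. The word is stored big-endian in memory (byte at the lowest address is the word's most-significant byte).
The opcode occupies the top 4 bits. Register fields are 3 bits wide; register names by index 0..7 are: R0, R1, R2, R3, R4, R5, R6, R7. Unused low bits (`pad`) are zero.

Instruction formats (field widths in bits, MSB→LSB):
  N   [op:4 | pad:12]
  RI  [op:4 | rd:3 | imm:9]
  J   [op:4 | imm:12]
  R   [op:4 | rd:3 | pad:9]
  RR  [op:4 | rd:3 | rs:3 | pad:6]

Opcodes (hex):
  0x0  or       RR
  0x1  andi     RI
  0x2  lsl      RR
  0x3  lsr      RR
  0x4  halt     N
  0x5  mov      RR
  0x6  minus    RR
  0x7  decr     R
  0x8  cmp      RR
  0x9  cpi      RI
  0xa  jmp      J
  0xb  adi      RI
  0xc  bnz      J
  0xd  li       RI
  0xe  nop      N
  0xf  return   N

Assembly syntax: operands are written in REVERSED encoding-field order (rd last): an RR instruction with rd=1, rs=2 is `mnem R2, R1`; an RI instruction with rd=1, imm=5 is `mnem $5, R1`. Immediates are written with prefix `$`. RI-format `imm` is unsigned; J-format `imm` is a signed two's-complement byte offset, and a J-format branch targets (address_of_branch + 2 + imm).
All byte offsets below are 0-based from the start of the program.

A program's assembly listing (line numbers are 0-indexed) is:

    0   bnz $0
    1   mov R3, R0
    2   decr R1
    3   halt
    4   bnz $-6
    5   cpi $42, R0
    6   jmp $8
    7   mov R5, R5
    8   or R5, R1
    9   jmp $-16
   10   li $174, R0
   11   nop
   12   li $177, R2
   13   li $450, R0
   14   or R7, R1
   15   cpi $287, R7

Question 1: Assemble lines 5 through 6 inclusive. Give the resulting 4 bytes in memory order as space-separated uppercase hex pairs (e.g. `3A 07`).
90 2A A0 08

line 5 (cpi): pack op=0x9:4|rd=0:3|imm=42:9 = 0x902a; big→ 90 2a
line 6 (jmp): pack op=0xa:4|imm=8:12 = 0xa008; big→ a0 08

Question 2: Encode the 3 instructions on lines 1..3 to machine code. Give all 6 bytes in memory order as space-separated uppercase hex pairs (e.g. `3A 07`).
50 C0 72 00 40 00

L1: mov op=0x5:4|rd=0:3|rs=3:3|pad=0:6 ⇒ 0x50c0 ⇒ big 50 c0
L2: decr op=0x7:4|rd=1:3|pad=0:9 ⇒ 0x7200 ⇒ big 72 00
L3: halt op=0x4:4|pad=0:12 ⇒ 0x4000 ⇒ big 40 00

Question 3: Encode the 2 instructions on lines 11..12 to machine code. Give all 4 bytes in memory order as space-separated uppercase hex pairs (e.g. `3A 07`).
E0 00 D4 B1

line 11 (nop): pack op=0xe:4|pad=0:12 = 0xe000; big→ e0 00
line 12 (li): pack op=0xd:4|rd=2:3|imm=177:9 = 0xd4b1; big→ d4 b1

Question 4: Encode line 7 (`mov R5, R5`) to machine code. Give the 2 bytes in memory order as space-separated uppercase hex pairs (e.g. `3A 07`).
5B 40

line 7 (mov): pack op=0x5:4|rd=5:3|rs=5:3|pad=0:6 = 0x5b40; big→ 5b 40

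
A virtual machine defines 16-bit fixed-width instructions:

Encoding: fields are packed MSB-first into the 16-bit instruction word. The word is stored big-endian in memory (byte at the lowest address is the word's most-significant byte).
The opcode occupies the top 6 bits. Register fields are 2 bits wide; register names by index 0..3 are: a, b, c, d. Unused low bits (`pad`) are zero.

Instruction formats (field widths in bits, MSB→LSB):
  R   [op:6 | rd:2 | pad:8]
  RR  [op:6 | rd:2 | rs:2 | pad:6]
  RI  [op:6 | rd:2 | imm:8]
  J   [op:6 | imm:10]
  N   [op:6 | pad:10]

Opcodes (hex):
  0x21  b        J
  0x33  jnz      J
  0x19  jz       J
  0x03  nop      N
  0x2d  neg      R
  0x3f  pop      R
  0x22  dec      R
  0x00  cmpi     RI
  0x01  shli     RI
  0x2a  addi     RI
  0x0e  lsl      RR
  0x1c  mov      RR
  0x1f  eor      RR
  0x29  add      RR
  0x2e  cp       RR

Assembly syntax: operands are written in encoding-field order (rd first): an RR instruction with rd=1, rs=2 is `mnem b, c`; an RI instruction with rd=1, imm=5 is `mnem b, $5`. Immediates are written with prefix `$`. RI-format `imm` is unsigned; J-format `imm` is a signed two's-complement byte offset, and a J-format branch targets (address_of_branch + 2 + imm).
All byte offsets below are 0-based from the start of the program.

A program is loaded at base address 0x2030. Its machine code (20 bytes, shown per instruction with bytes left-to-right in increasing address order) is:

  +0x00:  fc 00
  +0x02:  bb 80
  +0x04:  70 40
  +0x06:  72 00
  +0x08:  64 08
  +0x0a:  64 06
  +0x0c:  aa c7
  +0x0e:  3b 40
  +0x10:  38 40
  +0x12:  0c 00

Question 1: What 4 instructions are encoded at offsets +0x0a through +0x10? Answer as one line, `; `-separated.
off 0x0a: read 64 06 as big → 0x6406
  top 6b → 0x19 → jz [J]
  imm: (w>>0)&0x3ff=0x6 → $6
off 0x0c: read aa c7 as big → 0xaac7
  top 6b → 0x2a → addi [RI]
  rd: (w>>8)&0x3=0x2 → c
  imm: (w>>0)&0xff=0xc7 → $199
off 0x0e: read 3b 40 as big → 0x3b40
  top 6b → 0xe → lsl [RR]
  rd: (w>>8)&0x3=0x3 → d
  rs: (w>>6)&0x3=0x1 → b
off 0x10: read 38 40 as big → 0x3840
  top 6b → 0xe → lsl [RR]
  rd: (w>>8)&0x3=0x0 → a
  rs: (w>>6)&0x3=0x1 → b

jz $6; addi c, $199; lsl d, b; lsl a, b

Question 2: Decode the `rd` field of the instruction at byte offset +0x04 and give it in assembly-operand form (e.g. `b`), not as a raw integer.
a

off 0x04: read 70 40 as big → 0x7040
  opcode bits[15:10]=0x1c: mov/RR
  [9:8] rd=0 = a
  [7:6] rs=1 = b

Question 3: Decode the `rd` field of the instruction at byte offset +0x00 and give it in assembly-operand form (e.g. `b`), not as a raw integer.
+0x00: fc 00 ⇒ word 0xfc00 (big)
  opcode bits[15:10]=0x3f: pop/R
  rd@[9:8]=0x0 ⇒ a

a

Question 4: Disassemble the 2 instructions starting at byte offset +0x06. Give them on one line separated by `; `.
@+06  big-endian(72 00) = 0x7200
  opcode bits[15:10]=0x1c: mov/RR
  rd: (w>>8)&0x3=0x2 → c
  rs: (w>>6)&0x3=0x0 → a
@+08  big-endian(64 08) = 0x6408
  opcode bits[15:10]=0x19: jz/J
  imm: (w>>0)&0x3ff=0x8 → $8

mov c, a; jz $8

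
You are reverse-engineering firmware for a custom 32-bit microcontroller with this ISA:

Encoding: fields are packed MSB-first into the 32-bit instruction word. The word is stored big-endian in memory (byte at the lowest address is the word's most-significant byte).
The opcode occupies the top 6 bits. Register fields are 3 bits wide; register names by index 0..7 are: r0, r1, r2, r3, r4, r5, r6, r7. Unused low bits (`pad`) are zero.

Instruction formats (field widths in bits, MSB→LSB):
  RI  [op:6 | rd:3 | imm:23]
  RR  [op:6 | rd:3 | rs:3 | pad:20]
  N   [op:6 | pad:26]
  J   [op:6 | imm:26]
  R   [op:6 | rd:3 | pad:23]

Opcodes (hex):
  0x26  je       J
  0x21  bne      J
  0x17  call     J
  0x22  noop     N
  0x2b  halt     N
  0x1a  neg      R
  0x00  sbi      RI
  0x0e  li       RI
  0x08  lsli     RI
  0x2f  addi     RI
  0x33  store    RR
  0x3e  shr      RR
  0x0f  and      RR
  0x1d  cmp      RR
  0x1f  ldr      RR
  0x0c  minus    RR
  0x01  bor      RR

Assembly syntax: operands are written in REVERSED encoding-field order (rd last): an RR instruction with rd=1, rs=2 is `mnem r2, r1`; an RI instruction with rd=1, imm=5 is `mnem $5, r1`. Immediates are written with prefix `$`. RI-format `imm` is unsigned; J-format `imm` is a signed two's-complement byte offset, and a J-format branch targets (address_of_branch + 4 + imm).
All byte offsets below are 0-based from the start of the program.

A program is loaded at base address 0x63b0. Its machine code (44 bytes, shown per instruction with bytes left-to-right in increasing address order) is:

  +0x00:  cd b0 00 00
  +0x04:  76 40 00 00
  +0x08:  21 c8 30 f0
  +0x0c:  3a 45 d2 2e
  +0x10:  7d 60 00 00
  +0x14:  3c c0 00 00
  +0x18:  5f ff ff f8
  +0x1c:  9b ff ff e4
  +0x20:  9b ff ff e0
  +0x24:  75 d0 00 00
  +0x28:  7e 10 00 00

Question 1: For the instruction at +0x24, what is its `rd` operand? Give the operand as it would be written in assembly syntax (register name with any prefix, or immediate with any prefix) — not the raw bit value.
r3

@+24  big-endian(75 d0 00 00) = 0x75d00000
  op=0x75d00000>>26=0x1d ⇒ cmp (RR)
  rd@[25:23]=0x3 ⇒ r3
  rs@[22:20]=0x5 ⇒ r5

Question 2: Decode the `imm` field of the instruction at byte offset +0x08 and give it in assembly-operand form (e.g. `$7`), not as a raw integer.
+0x08: 21 c8 30 f0 ⇒ word 0x21c830f0 (big)
  opcode bits[31:26]=0x8: lsli/RI
  [25:23] rd=3 = r3
  [22:0] imm=4731120 = $4731120

$4731120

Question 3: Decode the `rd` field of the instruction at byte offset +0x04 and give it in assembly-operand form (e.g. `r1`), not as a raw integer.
off 0x04: read 76 40 00 00 as big → 0x76400000
  op=0x76400000>>26=0x1d ⇒ cmp (RR)
  rd@[25:23]=0x4 ⇒ r4
  rs@[22:20]=0x4 ⇒ r4

r4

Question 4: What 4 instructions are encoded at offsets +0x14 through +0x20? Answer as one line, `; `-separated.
off 0x14: read 3c c0 00 00 as big → 0x3cc00000
  op=0x3cc00000>>26=0xf ⇒ and (RR)
  rd: (w>>23)&0x7=0x1 → r1
  rs: (w>>20)&0x7=0x4 → r4
off 0x18: read 5f ff ff f8 as big → 0x5ffffff8
  op=0x5ffffff8>>26=0x17 ⇒ call (J)
  imm: (w>>0)&0x3ffffff=0x3fffff8 (s26→-8) → $-8
off 0x1c: read 9b ff ff e4 as big → 0x9bffffe4
  op=0x9bffffe4>>26=0x26 ⇒ je (J)
  imm: (w>>0)&0x3ffffff=0x3ffffe4 (s26→-28) → $-28
off 0x20: read 9b ff ff e0 as big → 0x9bffffe0
  op=0x9bffffe0>>26=0x26 ⇒ je (J)
  imm: (w>>0)&0x3ffffff=0x3ffffe0 (s26→-32) → $-32

and r4, r1; call $-8; je $-28; je $-32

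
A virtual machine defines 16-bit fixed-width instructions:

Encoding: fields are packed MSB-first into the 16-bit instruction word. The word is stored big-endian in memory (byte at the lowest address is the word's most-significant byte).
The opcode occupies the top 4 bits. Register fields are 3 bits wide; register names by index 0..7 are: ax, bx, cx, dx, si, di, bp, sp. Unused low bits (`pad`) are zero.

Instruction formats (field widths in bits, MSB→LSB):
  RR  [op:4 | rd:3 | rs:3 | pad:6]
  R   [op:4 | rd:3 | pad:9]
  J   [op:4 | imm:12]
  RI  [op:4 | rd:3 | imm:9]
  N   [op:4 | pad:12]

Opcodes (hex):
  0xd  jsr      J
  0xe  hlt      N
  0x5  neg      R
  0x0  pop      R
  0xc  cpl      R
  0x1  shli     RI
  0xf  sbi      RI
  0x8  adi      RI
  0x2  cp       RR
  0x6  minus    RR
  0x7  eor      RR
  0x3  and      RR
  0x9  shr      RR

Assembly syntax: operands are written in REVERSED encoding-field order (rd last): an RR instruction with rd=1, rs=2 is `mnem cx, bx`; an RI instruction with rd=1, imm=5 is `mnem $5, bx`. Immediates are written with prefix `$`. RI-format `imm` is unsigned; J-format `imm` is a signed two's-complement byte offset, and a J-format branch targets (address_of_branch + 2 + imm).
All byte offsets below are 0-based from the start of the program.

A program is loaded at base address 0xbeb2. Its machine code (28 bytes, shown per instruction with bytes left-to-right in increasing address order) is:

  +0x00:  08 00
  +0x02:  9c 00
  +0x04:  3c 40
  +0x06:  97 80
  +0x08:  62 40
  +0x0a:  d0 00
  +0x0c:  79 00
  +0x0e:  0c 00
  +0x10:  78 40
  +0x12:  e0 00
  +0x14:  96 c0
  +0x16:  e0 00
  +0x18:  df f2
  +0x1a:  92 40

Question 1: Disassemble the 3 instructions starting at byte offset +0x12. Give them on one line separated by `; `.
hlt; shr dx, dx; hlt

+0x12: e0 00 ⇒ word 0xe000 (big)
  opcode bits[15:12]=0xe: hlt/N
+0x14: 96 c0 ⇒ word 0x96c0 (big)
  opcode bits[15:12]=0x9: shr/RR
  rd@[11:9]=0x3 ⇒ dx
  rs@[8:6]=0x3 ⇒ dx
+0x16: e0 00 ⇒ word 0xe000 (big)
  opcode bits[15:12]=0xe: hlt/N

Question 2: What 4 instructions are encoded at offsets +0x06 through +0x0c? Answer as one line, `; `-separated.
shr bp, dx; minus bx, bx; jsr $0; eor si, si

@+06  big-endian(97 80) = 0x9780
  op=0x9780>>12=0x9 ⇒ shr (RR)
  rd@[11:9]=0x3 ⇒ dx
  rs@[8:6]=0x6 ⇒ bp
@+08  big-endian(62 40) = 0x6240
  op=0x6240>>12=0x6 ⇒ minus (RR)
  rd@[11:9]=0x1 ⇒ bx
  rs@[8:6]=0x1 ⇒ bx
@+0a  big-endian(d0 00) = 0xd000
  op=0xd000>>12=0xd ⇒ jsr (J)
  imm@[11:0]=0x0 ⇒ $0
@+0c  big-endian(79 00) = 0x7900
  op=0x7900>>12=0x7 ⇒ eor (RR)
  rd@[11:9]=0x4 ⇒ si
  rs@[8:6]=0x4 ⇒ si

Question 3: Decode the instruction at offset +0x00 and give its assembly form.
pop si

[00] 08 00 → 0x0800
  opcode bits[15:12]=0x0: pop/R
  [11:9] rd=4 = si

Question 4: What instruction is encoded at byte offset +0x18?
jsr $-14

+0x18: df f2 ⇒ word 0xdff2 (big)
  op=0xdff2>>12=0xd ⇒ jsr (J)
  [11:0] imm=4082 (s12→-14) = $-14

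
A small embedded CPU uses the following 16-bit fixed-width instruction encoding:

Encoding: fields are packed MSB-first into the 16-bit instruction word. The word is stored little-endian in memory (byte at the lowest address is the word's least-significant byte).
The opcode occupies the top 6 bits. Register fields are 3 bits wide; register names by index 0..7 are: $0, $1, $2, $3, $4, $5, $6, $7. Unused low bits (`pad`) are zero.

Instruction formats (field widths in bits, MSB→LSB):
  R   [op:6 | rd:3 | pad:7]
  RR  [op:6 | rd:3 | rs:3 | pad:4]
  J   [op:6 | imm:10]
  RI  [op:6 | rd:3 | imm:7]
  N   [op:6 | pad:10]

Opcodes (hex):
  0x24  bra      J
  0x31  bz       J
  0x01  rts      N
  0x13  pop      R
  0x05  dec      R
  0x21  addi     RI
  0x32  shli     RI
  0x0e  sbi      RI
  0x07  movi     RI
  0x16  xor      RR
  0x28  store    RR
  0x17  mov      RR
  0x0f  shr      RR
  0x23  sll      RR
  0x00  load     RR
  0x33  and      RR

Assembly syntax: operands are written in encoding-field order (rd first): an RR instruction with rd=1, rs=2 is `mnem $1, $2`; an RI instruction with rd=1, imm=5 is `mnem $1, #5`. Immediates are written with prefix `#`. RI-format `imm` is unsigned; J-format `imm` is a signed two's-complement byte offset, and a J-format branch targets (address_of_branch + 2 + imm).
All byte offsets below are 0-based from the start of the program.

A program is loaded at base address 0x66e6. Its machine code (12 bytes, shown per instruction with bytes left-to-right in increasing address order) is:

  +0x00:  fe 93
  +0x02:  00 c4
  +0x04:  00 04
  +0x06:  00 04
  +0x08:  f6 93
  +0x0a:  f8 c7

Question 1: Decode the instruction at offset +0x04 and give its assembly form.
rts

[04] 00 04 → 0x0400
  top 6b → 0x1 → rts [N]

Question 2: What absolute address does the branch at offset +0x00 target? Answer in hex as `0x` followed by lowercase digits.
+0x00: fe 93 ⇒ word 0x93fe (little)
  opcode bits[15:10]=0x24: bra/J
  [9:0] imm=1022 (s10→-2) = #-2
  target = base 0x66e6 + off 0x00 + 2 + imm -2 = 0x66e6

0x66e6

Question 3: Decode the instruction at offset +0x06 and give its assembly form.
rts

off 0x06: read 00 04 as little → 0x0400
  top 6b → 0x1 → rts [N]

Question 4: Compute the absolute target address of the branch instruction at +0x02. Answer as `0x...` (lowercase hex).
[02] 00 c4 → 0xc400
  top 6b → 0x31 → bz [J]
  [9:0] imm=0 = #0
  target = base 0x66e6 + off 0x02 + 2 + imm 0 = 0x66ea

0x66ea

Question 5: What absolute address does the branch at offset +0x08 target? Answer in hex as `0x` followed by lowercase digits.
[08] f6 93 → 0x93f6
  opcode bits[15:10]=0x24: bra/J
  imm@[9:0]=0x3f6 (s10→-10) ⇒ #-10
  target = base 0x66e6 + off 0x08 + 2 + imm -10 = 0x66e6

0x66e6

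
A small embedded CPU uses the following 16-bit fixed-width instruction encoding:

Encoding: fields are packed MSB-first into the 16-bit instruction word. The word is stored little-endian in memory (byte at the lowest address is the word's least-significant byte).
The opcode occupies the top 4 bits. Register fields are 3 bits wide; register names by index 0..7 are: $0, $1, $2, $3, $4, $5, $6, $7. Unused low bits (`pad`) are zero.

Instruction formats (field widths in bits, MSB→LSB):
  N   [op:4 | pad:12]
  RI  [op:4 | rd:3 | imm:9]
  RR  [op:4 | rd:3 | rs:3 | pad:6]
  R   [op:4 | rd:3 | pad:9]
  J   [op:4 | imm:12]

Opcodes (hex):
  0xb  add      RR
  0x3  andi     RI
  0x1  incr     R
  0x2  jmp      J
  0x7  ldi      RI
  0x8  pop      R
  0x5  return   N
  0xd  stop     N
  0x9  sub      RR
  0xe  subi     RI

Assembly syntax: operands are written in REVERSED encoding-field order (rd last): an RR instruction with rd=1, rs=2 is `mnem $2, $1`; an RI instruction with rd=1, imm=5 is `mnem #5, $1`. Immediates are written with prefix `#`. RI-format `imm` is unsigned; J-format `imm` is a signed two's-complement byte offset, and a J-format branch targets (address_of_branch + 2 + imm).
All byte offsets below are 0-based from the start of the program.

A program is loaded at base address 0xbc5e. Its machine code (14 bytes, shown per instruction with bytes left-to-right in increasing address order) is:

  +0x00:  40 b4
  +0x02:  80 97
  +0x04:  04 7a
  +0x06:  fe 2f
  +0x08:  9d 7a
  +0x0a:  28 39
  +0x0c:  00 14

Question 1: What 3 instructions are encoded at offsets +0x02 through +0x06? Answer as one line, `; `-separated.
@+02  little-endian(80 97) = 0x9780
  top 4b → 0x9 → sub [RR]
  rd: (w>>9)&0x7=0x3 → $3
  rs: (w>>6)&0x7=0x6 → $6
@+04  little-endian(04 7a) = 0x7a04
  top 4b → 0x7 → ldi [RI]
  rd: (w>>9)&0x7=0x5 → $5
  imm: (w>>0)&0x1ff=0x4 → #4
@+06  little-endian(fe 2f) = 0x2ffe
  top 4b → 0x2 → jmp [J]
  imm: (w>>0)&0xfff=0xffe (s12→-2) → #-2

sub $6, $3; ldi #4, $5; jmp #-2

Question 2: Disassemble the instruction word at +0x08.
@+08  little-endian(9d 7a) = 0x7a9d
  opcode bits[15:12]=0x7: ldi/RI
  rd@[11:9]=0x5 ⇒ $5
  imm@[8:0]=0x9d ⇒ #157

ldi #157, $5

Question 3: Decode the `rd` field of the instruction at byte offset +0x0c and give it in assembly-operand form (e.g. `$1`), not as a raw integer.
+0x0c: 00 14 ⇒ word 0x1400 (little)
  op=0x1400>>12=0x1 ⇒ incr (R)
  rd@[11:9]=0x2 ⇒ $2

$2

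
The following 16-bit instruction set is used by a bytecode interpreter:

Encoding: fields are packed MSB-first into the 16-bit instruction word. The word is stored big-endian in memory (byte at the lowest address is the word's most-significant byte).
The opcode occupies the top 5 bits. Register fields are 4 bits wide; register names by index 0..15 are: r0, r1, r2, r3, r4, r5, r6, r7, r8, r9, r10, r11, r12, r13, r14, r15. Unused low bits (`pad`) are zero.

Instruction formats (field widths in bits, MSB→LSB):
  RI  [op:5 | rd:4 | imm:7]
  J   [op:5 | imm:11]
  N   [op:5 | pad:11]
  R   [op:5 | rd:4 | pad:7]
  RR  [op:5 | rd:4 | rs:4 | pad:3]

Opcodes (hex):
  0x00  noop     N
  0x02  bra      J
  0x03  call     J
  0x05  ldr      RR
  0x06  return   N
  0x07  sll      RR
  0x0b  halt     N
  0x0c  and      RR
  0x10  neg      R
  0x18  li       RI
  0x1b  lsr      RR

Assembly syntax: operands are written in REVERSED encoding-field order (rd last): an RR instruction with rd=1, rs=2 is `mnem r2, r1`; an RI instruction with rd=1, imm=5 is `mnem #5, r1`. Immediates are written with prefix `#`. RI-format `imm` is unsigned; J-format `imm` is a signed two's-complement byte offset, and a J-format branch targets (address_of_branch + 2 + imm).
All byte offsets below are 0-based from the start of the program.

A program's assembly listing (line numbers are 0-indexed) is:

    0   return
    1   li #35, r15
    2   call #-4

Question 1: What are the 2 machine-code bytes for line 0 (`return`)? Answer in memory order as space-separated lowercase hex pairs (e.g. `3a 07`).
30 00

0. return fields op=0x6:5|pad=0:11 → word 3000h → 30 00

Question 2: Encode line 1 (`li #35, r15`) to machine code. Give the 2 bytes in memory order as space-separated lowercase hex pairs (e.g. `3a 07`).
1. li fields op=0x18:5|rd=15:4|imm=35:7 → word c7a3h → c7 a3

c7 a3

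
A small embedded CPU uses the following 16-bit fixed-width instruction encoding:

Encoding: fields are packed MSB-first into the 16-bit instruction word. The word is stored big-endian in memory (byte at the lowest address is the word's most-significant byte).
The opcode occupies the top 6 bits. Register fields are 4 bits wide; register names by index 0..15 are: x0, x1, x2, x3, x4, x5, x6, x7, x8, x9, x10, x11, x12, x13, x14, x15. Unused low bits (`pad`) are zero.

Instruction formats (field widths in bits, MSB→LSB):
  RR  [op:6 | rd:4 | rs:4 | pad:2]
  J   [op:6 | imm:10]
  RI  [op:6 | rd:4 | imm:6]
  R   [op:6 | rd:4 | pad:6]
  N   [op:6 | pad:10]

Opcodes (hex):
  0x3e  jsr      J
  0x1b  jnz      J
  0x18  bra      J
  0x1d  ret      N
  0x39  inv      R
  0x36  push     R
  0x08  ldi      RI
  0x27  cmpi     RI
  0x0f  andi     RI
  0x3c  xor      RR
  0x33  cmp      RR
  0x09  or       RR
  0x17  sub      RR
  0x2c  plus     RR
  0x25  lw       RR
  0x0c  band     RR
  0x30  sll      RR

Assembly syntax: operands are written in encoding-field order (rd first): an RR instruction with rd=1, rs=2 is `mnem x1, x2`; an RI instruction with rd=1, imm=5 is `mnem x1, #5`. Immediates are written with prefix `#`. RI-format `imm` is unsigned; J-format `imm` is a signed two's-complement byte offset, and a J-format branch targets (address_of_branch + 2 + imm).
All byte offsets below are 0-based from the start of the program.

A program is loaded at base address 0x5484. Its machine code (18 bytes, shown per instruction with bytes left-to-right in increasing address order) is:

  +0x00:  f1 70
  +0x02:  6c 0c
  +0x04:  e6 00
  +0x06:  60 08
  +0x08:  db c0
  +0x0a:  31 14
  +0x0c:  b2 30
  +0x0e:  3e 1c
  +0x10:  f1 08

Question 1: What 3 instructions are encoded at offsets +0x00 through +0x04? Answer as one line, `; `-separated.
off 0x00: read f1 70 as big → 0xf170
  opcode bits[15:10]=0x3c: xor/RR
  [9:6] rd=5 = x5
  [5:2] rs=12 = x12
off 0x02: read 6c 0c as big → 0x6c0c
  opcode bits[15:10]=0x1b: jnz/J
  [9:0] imm=12 = #12
off 0x04: read e6 00 as big → 0xe600
  opcode bits[15:10]=0x39: inv/R
  [9:6] rd=8 = x8

xor x5, x12; jnz #12; inv x8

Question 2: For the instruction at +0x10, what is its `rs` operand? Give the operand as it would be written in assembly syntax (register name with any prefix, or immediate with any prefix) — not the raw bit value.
@+10  big-endian(f1 08) = 0xf108
  op=0xf108>>10=0x3c ⇒ xor (RR)
  rd@[9:6]=0x4 ⇒ x4
  rs@[5:2]=0x2 ⇒ x2

x2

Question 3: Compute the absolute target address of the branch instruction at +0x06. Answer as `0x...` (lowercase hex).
0x5494

off 0x06: read 60 08 as big → 0x6008
  opcode bits[15:10]=0x18: bra/J
  imm: (w>>0)&0x3ff=0x8 → #8
  target = base 0x5484 + off 0x06 + 2 + imm 8 = 0x5494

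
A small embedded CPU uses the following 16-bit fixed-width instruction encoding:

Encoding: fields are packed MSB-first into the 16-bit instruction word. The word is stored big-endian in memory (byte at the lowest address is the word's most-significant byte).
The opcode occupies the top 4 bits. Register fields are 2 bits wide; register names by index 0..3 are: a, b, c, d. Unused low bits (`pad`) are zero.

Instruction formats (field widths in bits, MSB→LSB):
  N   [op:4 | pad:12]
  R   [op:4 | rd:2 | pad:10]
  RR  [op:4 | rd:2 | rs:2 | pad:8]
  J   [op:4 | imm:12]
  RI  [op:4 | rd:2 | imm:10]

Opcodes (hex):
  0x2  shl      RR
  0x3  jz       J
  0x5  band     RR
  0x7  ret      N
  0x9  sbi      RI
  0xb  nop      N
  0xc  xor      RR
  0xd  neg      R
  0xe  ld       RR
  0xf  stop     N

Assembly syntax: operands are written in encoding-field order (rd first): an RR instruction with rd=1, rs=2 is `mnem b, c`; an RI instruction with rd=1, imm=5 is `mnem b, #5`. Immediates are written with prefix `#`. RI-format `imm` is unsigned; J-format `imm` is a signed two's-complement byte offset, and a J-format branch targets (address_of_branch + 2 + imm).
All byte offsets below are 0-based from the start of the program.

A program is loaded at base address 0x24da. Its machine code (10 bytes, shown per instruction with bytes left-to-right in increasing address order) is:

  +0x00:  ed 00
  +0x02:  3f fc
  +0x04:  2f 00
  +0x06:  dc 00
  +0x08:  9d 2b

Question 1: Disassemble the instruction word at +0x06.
@+06  big-endian(dc 00) = 0xdc00
  top 4b → 0xd → neg [R]
  rd: (w>>10)&0x3=0x3 → d

neg d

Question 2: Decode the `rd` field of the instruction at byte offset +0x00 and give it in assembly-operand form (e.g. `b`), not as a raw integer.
d

@+00  big-endian(ed 00) = 0xed00
  opcode bits[15:12]=0xe: ld/RR
  rd: (w>>10)&0x3=0x3 → d
  rs: (w>>8)&0x3=0x1 → b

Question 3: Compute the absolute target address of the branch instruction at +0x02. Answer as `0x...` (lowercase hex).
0x24da

@+02  big-endian(3f fc) = 0x3ffc
  top 4b → 0x3 → jz [J]
  imm@[11:0]=0xffc (s12→-4) ⇒ #-4
  target = base 0x24da + off 0x02 + 2 + imm -4 = 0x24da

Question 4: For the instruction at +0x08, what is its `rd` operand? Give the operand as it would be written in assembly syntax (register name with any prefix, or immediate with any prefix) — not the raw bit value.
d

@+08  big-endian(9d 2b) = 0x9d2b
  opcode bits[15:12]=0x9: sbi/RI
  [11:10] rd=3 = d
  [9:0] imm=299 = #299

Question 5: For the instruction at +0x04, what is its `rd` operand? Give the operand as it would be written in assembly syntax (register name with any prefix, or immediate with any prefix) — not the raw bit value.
+0x04: 2f 00 ⇒ word 0x2f00 (big)
  op=0x2f00>>12=0x2 ⇒ shl (RR)
  rd: (w>>10)&0x3=0x3 → d
  rs: (w>>8)&0x3=0x3 → d

d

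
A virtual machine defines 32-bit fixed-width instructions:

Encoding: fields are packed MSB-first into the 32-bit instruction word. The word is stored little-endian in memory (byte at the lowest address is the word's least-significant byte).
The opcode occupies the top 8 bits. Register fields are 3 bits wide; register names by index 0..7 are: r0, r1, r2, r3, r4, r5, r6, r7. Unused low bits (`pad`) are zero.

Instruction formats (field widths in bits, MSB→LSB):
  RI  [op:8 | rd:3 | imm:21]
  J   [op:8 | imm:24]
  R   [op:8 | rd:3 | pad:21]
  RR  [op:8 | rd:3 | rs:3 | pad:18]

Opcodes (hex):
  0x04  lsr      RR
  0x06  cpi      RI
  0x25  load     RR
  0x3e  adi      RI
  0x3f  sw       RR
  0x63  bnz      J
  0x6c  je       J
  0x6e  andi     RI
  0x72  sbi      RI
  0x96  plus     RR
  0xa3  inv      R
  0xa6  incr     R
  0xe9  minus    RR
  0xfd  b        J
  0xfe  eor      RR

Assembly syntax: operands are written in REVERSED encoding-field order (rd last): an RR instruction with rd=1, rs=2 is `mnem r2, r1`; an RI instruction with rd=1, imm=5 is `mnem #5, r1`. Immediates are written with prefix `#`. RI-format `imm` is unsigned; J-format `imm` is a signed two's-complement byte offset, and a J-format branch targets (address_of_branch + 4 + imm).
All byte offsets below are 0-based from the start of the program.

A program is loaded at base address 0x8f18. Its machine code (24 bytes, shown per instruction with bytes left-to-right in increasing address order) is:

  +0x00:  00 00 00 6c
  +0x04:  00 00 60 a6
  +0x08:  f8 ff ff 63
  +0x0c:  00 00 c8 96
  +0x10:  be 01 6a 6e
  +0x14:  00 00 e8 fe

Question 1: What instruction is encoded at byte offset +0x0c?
plus r2, r6

[0c] 00 00 c8 96 → 0x96c80000
  op=0x96c80000>>24=0x96 ⇒ plus (RR)
  [23:21] rd=6 = r6
  [20:18] rs=2 = r2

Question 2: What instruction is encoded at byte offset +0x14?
eor r2, r7

off 0x14: read 00 00 e8 fe as little → 0xfee80000
  top 8b → 0xfe → eor [RR]
  [23:21] rd=7 = r7
  [20:18] rs=2 = r2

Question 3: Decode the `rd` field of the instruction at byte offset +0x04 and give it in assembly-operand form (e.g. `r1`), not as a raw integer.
r3

@+04  little-endian(00 00 60 a6) = 0xa6600000
  opcode bits[31:24]=0xa6: incr/R
  rd@[23:21]=0x3 ⇒ r3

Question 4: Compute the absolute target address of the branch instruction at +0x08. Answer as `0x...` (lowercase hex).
@+08  little-endian(f8 ff ff 63) = 0x63fffff8
  opcode bits[31:24]=0x63: bnz/J
  imm: (w>>0)&0xffffff=0xfffff8 (s24→-8) → #-8
  target = base 0x8f18 + off 0x08 + 4 + imm -8 = 0x8f1c

0x8f1c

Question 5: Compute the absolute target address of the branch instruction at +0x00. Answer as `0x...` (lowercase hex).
0x8f1c

@+00  little-endian(00 00 00 6c) = 0x6c000000
  op=0x6c000000>>24=0x6c ⇒ je (J)
  [23:0] imm=0 = #0
  target = base 0x8f18 + off 0x00 + 4 + imm 0 = 0x8f1c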